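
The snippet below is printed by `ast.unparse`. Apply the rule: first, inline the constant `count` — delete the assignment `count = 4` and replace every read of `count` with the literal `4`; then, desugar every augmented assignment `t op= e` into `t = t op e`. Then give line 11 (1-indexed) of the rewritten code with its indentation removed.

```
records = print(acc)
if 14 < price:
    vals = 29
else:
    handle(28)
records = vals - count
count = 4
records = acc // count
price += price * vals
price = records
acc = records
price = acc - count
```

price = acc - 4

Transformed code:
records = print(acc)
if 14 < price:
    vals = 29
else:
    handle(28)
records = vals - 4
records = acc // 4
price = price + price * vals
price = records
acc = records
price = acc - 4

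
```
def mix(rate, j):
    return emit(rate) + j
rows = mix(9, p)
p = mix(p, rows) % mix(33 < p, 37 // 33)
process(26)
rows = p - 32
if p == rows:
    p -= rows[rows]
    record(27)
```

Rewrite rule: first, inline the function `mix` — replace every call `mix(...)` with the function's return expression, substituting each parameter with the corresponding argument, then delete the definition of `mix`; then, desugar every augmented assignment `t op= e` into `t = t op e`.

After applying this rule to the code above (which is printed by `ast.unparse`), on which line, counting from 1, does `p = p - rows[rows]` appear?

6

Transformed code:
rows = emit(9) + p
p = (emit(p) + rows) % (emit(33 < p) + 37 // 33)
process(26)
rows = p - 32
if p == rows:
    p = p - rows[rows]
    record(27)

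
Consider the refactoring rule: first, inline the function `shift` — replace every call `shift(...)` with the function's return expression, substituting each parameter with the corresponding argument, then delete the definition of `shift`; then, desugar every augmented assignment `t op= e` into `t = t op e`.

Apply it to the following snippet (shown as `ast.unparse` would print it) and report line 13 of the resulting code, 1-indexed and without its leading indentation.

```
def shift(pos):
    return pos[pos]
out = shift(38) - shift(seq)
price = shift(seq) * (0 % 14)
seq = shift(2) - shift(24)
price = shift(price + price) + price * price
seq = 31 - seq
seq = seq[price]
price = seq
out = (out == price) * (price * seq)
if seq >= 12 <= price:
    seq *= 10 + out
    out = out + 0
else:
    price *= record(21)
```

Transformed code:
out = 38[38] - seq[seq]
price = seq[seq] * (0 % 14)
seq = 2[2] - 24[24]
price = (price + price)[price + price] + price * price
seq = 31 - seq
seq = seq[price]
price = seq
out = (out == price) * (price * seq)
if seq >= 12 <= price:
    seq = seq * (10 + out)
    out = out + 0
else:
    price = price * record(21)

price = price * record(21)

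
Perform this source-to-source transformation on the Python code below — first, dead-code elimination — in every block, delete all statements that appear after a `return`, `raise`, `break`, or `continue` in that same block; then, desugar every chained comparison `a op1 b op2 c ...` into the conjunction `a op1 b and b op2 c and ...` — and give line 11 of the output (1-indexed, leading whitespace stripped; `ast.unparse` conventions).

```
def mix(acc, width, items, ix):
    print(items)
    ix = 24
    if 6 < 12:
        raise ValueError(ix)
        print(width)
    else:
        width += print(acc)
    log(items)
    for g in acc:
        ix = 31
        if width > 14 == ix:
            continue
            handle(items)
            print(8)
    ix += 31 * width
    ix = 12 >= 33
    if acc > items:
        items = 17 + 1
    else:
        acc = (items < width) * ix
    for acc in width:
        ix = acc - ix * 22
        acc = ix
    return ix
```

if width > 14 and 14 == ix:

Transformed code:
def mix(acc, width, items, ix):
    print(items)
    ix = 24
    if 6 < 12:
        raise ValueError(ix)
    else:
        width += print(acc)
    log(items)
    for g in acc:
        ix = 31
        if width > 14 and 14 == ix:
            continue
    ix += 31 * width
    ix = 12 >= 33
    if acc > items:
        items = 17 + 1
    else:
        acc = (items < width) * ix
    for acc in width:
        ix = acc - ix * 22
        acc = ix
    return ix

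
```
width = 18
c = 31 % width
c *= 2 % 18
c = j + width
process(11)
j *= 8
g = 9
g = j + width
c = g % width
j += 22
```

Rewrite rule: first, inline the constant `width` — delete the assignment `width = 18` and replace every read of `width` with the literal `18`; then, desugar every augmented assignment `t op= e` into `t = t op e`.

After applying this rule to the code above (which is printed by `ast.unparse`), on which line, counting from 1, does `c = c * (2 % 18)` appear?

Transformed code:
c = 31 % 18
c = c * (2 % 18)
c = j + 18
process(11)
j = j * 8
g = 9
g = j + 18
c = g % 18
j = j + 22

2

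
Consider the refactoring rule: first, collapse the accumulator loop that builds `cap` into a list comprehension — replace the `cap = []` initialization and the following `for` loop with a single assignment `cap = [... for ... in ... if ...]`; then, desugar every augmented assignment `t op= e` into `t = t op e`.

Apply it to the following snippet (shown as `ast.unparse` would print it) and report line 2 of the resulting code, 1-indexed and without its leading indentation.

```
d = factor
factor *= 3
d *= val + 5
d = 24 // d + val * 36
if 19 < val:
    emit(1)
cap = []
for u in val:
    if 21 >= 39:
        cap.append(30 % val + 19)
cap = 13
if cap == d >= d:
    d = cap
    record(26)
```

Transformed code:
d = factor
factor = factor * 3
d = d * (val + 5)
d = 24 // d + val * 36
if 19 < val:
    emit(1)
cap = [30 % val + 19 for u in val if 21 >= 39]
cap = 13
if cap == d >= d:
    d = cap
    record(26)

factor = factor * 3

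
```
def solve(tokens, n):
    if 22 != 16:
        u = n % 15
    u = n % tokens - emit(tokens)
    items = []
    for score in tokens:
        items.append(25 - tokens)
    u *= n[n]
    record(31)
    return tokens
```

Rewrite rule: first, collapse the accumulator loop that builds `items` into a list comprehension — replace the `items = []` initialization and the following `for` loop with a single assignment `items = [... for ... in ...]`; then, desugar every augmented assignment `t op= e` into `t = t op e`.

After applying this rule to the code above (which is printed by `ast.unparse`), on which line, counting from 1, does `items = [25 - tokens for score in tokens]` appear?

Transformed code:
def solve(tokens, n):
    if 22 != 16:
        u = n % 15
    u = n % tokens - emit(tokens)
    items = [25 - tokens for score in tokens]
    u = u * n[n]
    record(31)
    return tokens

5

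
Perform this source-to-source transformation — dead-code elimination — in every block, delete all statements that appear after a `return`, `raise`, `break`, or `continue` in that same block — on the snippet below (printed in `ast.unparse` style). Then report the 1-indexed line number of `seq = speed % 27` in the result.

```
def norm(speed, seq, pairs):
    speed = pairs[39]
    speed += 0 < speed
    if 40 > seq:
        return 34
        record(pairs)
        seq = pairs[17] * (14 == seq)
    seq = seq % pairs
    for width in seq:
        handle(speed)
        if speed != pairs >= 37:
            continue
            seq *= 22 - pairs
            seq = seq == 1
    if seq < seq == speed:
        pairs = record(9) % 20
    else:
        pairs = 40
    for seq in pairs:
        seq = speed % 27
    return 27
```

16

Transformed code:
def norm(speed, seq, pairs):
    speed = pairs[39]
    speed += 0 < speed
    if 40 > seq:
        return 34
    seq = seq % pairs
    for width in seq:
        handle(speed)
        if speed != pairs >= 37:
            continue
    if seq < seq == speed:
        pairs = record(9) % 20
    else:
        pairs = 40
    for seq in pairs:
        seq = speed % 27
    return 27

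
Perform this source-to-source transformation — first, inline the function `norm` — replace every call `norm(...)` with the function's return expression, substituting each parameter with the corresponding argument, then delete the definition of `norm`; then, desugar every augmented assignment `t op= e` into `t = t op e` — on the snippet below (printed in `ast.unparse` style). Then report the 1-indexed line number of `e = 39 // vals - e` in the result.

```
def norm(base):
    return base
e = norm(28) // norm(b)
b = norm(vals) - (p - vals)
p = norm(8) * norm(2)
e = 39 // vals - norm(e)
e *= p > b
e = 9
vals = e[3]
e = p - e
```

4

Transformed code:
e = 28 // b
b = vals - (p - vals)
p = 8 * 2
e = 39 // vals - e
e = e * (p > b)
e = 9
vals = e[3]
e = p - e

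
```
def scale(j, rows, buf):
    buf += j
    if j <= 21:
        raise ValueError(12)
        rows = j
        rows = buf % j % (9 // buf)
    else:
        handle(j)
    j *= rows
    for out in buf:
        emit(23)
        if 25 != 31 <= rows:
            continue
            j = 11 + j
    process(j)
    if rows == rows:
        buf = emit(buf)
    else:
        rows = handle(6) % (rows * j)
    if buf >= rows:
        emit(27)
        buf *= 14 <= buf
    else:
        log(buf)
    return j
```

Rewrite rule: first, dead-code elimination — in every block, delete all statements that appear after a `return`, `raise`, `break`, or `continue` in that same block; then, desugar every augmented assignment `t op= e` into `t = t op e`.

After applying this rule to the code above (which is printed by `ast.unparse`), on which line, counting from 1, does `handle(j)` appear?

6

Transformed code:
def scale(j, rows, buf):
    buf = buf + j
    if j <= 21:
        raise ValueError(12)
    else:
        handle(j)
    j = j * rows
    for out in buf:
        emit(23)
        if 25 != 31 <= rows:
            continue
    process(j)
    if rows == rows:
        buf = emit(buf)
    else:
        rows = handle(6) % (rows * j)
    if buf >= rows:
        emit(27)
        buf = buf * (14 <= buf)
    else:
        log(buf)
    return j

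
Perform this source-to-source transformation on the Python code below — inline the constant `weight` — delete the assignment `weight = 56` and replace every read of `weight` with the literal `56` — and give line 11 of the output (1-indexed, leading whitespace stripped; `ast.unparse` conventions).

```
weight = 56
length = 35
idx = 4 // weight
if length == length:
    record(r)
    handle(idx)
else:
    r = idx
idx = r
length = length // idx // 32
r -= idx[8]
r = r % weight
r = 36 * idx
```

r = r % 56

Transformed code:
length = 35
idx = 4 // 56
if length == length:
    record(r)
    handle(idx)
else:
    r = idx
idx = r
length = length // idx // 32
r -= idx[8]
r = r % 56
r = 36 * idx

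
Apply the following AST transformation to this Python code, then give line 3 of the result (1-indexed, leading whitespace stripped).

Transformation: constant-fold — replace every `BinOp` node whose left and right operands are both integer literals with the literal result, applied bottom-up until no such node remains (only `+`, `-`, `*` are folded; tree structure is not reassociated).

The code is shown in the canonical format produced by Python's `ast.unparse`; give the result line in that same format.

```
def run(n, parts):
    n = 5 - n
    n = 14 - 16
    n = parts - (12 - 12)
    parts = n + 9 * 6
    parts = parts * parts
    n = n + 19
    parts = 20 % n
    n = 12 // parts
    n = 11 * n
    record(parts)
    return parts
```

Transformed code:
def run(n, parts):
    n = 5 - n
    n = -2
    n = parts - 0
    parts = n + 54
    parts = parts * parts
    n = n + 19
    parts = 20 % n
    n = 12 // parts
    n = 11 * n
    record(parts)
    return parts

n = -2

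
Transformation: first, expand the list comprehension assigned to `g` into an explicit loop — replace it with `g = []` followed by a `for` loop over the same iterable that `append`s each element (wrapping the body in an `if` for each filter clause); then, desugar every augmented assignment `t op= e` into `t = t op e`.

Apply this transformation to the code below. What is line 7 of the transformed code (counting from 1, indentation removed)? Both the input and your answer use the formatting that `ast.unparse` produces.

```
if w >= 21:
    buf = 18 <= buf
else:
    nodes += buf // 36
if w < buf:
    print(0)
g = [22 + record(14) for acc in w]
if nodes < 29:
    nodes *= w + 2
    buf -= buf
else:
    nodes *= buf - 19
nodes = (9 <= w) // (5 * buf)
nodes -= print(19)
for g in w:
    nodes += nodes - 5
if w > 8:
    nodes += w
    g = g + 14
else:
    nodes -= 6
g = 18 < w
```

g = []

Transformed code:
if w >= 21:
    buf = 18 <= buf
else:
    nodes = nodes + buf // 36
if w < buf:
    print(0)
g = []
for acc in w:
    g.append(22 + record(14))
if nodes < 29:
    nodes = nodes * (w + 2)
    buf = buf - buf
else:
    nodes = nodes * (buf - 19)
nodes = (9 <= w) // (5 * buf)
nodes = nodes - print(19)
for g in w:
    nodes = nodes + (nodes - 5)
if w > 8:
    nodes = nodes + w
    g = g + 14
else:
    nodes = nodes - 6
g = 18 < w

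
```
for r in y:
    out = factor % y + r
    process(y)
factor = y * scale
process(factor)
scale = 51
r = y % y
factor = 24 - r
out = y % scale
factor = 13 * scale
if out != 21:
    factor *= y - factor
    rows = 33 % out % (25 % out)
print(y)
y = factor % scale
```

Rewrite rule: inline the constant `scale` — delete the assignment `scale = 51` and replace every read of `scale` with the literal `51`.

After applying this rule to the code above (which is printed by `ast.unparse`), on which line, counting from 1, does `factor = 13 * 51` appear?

Transformed code:
for r in y:
    out = factor % y + r
    process(y)
factor = y * 51
process(factor)
r = y % y
factor = 24 - r
out = y % 51
factor = 13 * 51
if out != 21:
    factor *= y - factor
    rows = 33 % out % (25 % out)
print(y)
y = factor % 51

9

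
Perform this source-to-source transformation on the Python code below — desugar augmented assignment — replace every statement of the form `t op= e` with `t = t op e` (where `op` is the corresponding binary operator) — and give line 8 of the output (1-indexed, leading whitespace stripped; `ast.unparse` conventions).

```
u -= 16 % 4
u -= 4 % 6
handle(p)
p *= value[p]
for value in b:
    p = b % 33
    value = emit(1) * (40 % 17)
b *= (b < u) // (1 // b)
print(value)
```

Transformed code:
u = u - 16 % 4
u = u - 4 % 6
handle(p)
p = p * value[p]
for value in b:
    p = b % 33
    value = emit(1) * (40 % 17)
b = b * ((b < u) // (1 // b))
print(value)

b = b * ((b < u) // (1 // b))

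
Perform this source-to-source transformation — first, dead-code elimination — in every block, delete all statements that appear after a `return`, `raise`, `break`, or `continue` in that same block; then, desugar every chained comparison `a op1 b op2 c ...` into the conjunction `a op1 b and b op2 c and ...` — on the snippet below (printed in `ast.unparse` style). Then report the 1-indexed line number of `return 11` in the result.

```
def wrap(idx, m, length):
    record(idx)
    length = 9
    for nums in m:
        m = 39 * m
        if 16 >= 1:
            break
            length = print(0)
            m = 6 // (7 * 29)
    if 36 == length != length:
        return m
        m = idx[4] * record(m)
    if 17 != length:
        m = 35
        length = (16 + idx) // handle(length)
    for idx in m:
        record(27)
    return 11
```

15

Transformed code:
def wrap(idx, m, length):
    record(idx)
    length = 9
    for nums in m:
        m = 39 * m
        if 16 >= 1:
            break
    if 36 == length and length != length:
        return m
    if 17 != length:
        m = 35
        length = (16 + idx) // handle(length)
    for idx in m:
        record(27)
    return 11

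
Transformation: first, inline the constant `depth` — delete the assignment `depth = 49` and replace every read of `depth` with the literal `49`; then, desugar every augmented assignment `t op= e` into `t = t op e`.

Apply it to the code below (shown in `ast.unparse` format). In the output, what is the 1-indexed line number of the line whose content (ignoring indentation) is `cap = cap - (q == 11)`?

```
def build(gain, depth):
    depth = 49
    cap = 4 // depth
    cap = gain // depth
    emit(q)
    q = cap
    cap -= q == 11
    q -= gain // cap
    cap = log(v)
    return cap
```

6

Transformed code:
def build(gain, depth):
    cap = 4 // 49
    cap = gain // 49
    emit(q)
    q = cap
    cap = cap - (q == 11)
    q = q - gain // cap
    cap = log(v)
    return cap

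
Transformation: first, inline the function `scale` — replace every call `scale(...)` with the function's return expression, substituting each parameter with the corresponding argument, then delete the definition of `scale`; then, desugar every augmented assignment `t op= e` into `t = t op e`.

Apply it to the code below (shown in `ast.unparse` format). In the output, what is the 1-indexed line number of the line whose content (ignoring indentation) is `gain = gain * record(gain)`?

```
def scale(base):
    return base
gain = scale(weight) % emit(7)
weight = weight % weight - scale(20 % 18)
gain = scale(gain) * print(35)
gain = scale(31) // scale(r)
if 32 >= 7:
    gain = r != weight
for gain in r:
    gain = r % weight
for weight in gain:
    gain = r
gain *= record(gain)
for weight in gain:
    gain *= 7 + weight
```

11

Transformed code:
gain = weight % emit(7)
weight = weight % weight - 20 % 18
gain = gain * print(35)
gain = 31 // r
if 32 >= 7:
    gain = r != weight
for gain in r:
    gain = r % weight
for weight in gain:
    gain = r
gain = gain * record(gain)
for weight in gain:
    gain = gain * (7 + weight)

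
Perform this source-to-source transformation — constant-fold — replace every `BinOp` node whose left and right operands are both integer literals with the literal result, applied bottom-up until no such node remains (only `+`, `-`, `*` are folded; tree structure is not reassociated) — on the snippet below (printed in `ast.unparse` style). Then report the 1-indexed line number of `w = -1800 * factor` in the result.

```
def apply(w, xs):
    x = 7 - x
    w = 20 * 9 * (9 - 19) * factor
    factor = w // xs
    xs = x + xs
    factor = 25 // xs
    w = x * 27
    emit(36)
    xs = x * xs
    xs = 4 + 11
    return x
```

3

Transformed code:
def apply(w, xs):
    x = 7 - x
    w = -1800 * factor
    factor = w // xs
    xs = x + xs
    factor = 25 // xs
    w = x * 27
    emit(36)
    xs = x * xs
    xs = 15
    return x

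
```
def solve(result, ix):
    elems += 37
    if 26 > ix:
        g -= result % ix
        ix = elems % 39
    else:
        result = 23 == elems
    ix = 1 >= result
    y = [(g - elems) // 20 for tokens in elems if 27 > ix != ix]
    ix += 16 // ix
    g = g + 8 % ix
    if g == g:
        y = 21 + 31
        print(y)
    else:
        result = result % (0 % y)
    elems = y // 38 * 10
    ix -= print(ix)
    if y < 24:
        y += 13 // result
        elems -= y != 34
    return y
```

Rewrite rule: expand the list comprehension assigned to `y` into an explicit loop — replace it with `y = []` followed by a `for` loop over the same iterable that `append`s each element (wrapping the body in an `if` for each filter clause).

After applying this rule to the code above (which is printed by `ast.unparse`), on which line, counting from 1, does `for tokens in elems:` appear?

Transformed code:
def solve(result, ix):
    elems += 37
    if 26 > ix:
        g -= result % ix
        ix = elems % 39
    else:
        result = 23 == elems
    ix = 1 >= result
    y = []
    for tokens in elems:
        if 27 > ix != ix:
            y.append((g - elems) // 20)
    ix += 16 // ix
    g = g + 8 % ix
    if g == g:
        y = 21 + 31
        print(y)
    else:
        result = result % (0 % y)
    elems = y // 38 * 10
    ix -= print(ix)
    if y < 24:
        y += 13 // result
        elems -= y != 34
    return y

10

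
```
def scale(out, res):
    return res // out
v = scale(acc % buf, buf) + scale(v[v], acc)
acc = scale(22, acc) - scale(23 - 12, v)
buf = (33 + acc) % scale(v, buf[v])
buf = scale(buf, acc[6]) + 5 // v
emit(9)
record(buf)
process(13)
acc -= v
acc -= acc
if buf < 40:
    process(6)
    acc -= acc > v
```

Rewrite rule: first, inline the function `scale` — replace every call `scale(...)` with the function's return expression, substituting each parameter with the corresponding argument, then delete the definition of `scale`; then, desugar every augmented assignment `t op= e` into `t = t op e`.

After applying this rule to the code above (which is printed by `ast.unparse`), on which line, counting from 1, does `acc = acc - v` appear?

8

Transformed code:
v = buf // (acc % buf) + acc // v[v]
acc = acc // 22 - v // (23 - 12)
buf = (33 + acc) % (buf[v] // v)
buf = acc[6] // buf + 5 // v
emit(9)
record(buf)
process(13)
acc = acc - v
acc = acc - acc
if buf < 40:
    process(6)
    acc = acc - (acc > v)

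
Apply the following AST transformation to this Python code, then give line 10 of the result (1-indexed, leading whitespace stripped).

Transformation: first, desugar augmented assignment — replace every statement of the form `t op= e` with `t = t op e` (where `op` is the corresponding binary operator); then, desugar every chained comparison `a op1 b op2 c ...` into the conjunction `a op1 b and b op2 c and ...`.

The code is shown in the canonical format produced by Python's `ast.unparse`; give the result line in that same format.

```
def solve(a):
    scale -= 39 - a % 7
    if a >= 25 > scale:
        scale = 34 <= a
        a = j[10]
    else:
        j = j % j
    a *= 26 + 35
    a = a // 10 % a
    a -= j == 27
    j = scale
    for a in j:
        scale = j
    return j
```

a = a - (j == 27)

Transformed code:
def solve(a):
    scale = scale - (39 - a % 7)
    if a >= 25 and 25 > scale:
        scale = 34 <= a
        a = j[10]
    else:
        j = j % j
    a = a * (26 + 35)
    a = a // 10 % a
    a = a - (j == 27)
    j = scale
    for a in j:
        scale = j
    return j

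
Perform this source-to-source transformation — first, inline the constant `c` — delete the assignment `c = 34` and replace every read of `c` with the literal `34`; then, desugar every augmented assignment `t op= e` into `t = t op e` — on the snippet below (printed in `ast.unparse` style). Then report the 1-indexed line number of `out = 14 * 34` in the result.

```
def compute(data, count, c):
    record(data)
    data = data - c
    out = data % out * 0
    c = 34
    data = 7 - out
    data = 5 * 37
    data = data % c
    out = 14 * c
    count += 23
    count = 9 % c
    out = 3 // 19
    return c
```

8

Transformed code:
def compute(data, count, c):
    record(data)
    data = data - 34
    out = data % out * 0
    data = 7 - out
    data = 5 * 37
    data = data % 34
    out = 14 * 34
    count = count + 23
    count = 9 % 34
    out = 3 // 19
    return 34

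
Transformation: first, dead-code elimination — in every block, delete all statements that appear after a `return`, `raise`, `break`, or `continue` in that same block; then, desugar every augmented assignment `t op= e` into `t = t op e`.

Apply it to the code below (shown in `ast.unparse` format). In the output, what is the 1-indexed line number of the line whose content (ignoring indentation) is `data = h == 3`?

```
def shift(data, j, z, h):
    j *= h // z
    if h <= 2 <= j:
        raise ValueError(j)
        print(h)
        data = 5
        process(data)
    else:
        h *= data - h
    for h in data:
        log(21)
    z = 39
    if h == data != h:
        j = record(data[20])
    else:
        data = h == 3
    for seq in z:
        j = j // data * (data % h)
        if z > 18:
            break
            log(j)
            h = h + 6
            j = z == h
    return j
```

13

Transformed code:
def shift(data, j, z, h):
    j = j * (h // z)
    if h <= 2 <= j:
        raise ValueError(j)
    else:
        h = h * (data - h)
    for h in data:
        log(21)
    z = 39
    if h == data != h:
        j = record(data[20])
    else:
        data = h == 3
    for seq in z:
        j = j // data * (data % h)
        if z > 18:
            break
    return j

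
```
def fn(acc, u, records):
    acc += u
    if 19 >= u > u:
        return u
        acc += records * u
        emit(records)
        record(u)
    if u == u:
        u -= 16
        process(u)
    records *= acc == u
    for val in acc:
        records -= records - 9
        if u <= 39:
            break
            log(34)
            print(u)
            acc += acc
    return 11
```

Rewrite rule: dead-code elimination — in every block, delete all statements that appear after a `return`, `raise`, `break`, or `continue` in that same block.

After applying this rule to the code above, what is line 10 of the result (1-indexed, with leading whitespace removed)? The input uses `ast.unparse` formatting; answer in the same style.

Transformed code:
def fn(acc, u, records):
    acc += u
    if 19 >= u > u:
        return u
    if u == u:
        u -= 16
        process(u)
    records *= acc == u
    for val in acc:
        records -= records - 9
        if u <= 39:
            break
    return 11

records -= records - 9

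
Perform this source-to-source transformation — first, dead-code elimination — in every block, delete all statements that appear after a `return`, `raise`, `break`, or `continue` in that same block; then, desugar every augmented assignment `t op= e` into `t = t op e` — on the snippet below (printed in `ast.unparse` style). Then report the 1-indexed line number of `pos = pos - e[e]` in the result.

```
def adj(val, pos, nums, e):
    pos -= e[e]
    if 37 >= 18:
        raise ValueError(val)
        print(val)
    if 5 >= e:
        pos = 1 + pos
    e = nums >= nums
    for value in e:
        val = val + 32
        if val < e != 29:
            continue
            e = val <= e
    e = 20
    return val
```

2

Transformed code:
def adj(val, pos, nums, e):
    pos = pos - e[e]
    if 37 >= 18:
        raise ValueError(val)
    if 5 >= e:
        pos = 1 + pos
    e = nums >= nums
    for value in e:
        val = val + 32
        if val < e != 29:
            continue
    e = 20
    return val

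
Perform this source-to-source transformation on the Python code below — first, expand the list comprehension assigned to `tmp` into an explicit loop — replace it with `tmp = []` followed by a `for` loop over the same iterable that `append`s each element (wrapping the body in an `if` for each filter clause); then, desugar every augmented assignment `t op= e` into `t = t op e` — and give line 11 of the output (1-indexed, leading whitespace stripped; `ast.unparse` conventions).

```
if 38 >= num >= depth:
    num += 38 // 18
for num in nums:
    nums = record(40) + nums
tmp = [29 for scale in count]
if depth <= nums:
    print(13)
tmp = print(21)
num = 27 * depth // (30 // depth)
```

num = 27 * depth // (30 // depth)

Transformed code:
if 38 >= num >= depth:
    num = num + 38 // 18
for num in nums:
    nums = record(40) + nums
tmp = []
for scale in count:
    tmp.append(29)
if depth <= nums:
    print(13)
tmp = print(21)
num = 27 * depth // (30 // depth)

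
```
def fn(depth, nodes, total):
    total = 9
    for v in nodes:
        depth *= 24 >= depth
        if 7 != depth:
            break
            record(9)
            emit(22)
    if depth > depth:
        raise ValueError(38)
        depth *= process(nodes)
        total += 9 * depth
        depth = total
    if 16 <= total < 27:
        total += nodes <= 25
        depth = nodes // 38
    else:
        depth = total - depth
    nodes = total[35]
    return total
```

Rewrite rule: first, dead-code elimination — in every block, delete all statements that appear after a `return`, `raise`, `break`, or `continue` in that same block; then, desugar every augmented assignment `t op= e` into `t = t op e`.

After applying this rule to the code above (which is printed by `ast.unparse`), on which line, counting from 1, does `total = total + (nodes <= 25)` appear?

Transformed code:
def fn(depth, nodes, total):
    total = 9
    for v in nodes:
        depth = depth * (24 >= depth)
        if 7 != depth:
            break
    if depth > depth:
        raise ValueError(38)
    if 16 <= total < 27:
        total = total + (nodes <= 25)
        depth = nodes // 38
    else:
        depth = total - depth
    nodes = total[35]
    return total

10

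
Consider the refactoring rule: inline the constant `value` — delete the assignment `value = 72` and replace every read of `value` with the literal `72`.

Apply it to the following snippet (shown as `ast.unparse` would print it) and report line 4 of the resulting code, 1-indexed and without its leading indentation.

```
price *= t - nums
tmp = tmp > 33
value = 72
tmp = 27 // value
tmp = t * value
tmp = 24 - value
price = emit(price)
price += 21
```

Transformed code:
price *= t - nums
tmp = tmp > 33
tmp = 27 // 72
tmp = t * 72
tmp = 24 - 72
price = emit(price)
price += 21

tmp = t * 72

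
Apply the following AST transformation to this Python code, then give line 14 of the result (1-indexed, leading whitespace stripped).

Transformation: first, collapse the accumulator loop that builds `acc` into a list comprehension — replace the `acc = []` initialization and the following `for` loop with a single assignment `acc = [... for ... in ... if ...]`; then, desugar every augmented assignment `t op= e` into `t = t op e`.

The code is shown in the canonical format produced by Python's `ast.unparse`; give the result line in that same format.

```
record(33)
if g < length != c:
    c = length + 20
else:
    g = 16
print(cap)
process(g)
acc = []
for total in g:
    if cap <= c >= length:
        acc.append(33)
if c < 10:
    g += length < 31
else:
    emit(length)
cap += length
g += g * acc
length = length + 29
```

Transformed code:
record(33)
if g < length != c:
    c = length + 20
else:
    g = 16
print(cap)
process(g)
acc = [33 for total in g if cap <= c >= length]
if c < 10:
    g = g + (length < 31)
else:
    emit(length)
cap = cap + length
g = g + g * acc
length = length + 29

g = g + g * acc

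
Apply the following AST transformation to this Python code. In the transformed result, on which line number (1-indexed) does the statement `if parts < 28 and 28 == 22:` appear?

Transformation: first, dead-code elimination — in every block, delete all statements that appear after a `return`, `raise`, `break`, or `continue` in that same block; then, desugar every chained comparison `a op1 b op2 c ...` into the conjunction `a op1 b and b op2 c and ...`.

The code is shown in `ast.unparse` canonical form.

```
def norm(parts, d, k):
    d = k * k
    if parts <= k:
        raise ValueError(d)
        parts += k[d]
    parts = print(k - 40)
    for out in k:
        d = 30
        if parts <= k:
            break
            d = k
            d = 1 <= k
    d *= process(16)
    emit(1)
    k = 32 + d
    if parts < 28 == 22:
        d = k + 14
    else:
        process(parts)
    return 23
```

13

Transformed code:
def norm(parts, d, k):
    d = k * k
    if parts <= k:
        raise ValueError(d)
    parts = print(k - 40)
    for out in k:
        d = 30
        if parts <= k:
            break
    d *= process(16)
    emit(1)
    k = 32 + d
    if parts < 28 and 28 == 22:
        d = k + 14
    else:
        process(parts)
    return 23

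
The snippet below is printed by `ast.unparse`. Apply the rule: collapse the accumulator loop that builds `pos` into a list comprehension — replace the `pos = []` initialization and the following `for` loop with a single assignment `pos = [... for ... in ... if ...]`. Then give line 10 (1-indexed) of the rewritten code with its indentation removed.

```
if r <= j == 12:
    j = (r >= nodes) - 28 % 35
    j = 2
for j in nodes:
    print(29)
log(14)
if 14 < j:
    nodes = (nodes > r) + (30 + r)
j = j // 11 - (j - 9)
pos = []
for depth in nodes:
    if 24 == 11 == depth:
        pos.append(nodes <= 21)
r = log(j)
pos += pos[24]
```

pos = [nodes <= 21 for depth in nodes if 24 == 11 == depth]

Transformed code:
if r <= j == 12:
    j = (r >= nodes) - 28 % 35
    j = 2
for j in nodes:
    print(29)
log(14)
if 14 < j:
    nodes = (nodes > r) + (30 + r)
j = j // 11 - (j - 9)
pos = [nodes <= 21 for depth in nodes if 24 == 11 == depth]
r = log(j)
pos += pos[24]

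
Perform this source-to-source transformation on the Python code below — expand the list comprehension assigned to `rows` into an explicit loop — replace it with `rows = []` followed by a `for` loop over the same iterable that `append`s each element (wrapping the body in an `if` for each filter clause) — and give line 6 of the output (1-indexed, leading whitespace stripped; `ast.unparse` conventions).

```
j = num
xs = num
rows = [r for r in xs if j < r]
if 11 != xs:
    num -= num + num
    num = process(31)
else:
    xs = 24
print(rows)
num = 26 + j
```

Transformed code:
j = num
xs = num
rows = []
for r in xs:
    if j < r:
        rows.append(r)
if 11 != xs:
    num -= num + num
    num = process(31)
else:
    xs = 24
print(rows)
num = 26 + j

rows.append(r)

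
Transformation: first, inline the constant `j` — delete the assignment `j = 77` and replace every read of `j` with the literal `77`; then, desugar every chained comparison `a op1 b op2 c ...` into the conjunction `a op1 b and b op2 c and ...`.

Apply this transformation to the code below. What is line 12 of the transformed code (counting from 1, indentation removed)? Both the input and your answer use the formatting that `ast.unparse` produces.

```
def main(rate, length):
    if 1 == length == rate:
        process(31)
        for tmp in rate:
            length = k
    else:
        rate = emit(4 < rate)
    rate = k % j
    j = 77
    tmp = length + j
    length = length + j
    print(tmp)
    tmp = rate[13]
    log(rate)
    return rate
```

tmp = rate[13]

Transformed code:
def main(rate, length):
    if 1 == length and length == rate:
        process(31)
        for tmp in rate:
            length = k
    else:
        rate = emit(4 < rate)
    rate = k % 77
    tmp = length + 77
    length = length + 77
    print(tmp)
    tmp = rate[13]
    log(rate)
    return rate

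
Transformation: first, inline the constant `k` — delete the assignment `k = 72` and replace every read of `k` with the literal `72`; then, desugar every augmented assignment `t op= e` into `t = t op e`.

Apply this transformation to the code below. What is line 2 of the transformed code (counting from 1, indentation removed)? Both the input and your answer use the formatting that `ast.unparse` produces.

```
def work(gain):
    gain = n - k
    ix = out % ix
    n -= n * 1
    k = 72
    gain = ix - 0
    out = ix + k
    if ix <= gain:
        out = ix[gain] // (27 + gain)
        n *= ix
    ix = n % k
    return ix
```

Transformed code:
def work(gain):
    gain = n - 72
    ix = out % ix
    n = n - n * 1
    gain = ix - 0
    out = ix + 72
    if ix <= gain:
        out = ix[gain] // (27 + gain)
        n = n * ix
    ix = n % 72
    return ix

gain = n - 72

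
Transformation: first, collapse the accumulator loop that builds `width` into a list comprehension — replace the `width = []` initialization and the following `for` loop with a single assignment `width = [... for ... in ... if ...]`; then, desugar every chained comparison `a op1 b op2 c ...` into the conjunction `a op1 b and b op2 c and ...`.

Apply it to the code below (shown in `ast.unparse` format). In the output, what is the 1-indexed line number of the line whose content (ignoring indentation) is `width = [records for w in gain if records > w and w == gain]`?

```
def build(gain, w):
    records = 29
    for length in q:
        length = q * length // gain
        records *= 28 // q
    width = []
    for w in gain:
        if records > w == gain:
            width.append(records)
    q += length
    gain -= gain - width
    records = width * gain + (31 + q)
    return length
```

6

Transformed code:
def build(gain, w):
    records = 29
    for length in q:
        length = q * length // gain
        records *= 28 // q
    width = [records for w in gain if records > w and w == gain]
    q += length
    gain -= gain - width
    records = width * gain + (31 + q)
    return length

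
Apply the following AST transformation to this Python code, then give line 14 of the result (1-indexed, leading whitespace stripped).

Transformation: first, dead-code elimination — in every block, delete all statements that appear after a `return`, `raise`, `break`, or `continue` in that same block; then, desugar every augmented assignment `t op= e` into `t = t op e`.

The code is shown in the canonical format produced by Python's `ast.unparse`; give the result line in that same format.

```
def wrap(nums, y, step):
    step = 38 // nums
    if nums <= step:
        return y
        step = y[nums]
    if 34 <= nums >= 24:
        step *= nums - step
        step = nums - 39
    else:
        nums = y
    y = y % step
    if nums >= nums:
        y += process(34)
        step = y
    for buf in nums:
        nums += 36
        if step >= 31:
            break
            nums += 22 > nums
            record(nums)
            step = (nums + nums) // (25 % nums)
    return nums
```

Transformed code:
def wrap(nums, y, step):
    step = 38 // nums
    if nums <= step:
        return y
    if 34 <= nums >= 24:
        step = step * (nums - step)
        step = nums - 39
    else:
        nums = y
    y = y % step
    if nums >= nums:
        y = y + process(34)
        step = y
    for buf in nums:
        nums = nums + 36
        if step >= 31:
            break
    return nums

for buf in nums:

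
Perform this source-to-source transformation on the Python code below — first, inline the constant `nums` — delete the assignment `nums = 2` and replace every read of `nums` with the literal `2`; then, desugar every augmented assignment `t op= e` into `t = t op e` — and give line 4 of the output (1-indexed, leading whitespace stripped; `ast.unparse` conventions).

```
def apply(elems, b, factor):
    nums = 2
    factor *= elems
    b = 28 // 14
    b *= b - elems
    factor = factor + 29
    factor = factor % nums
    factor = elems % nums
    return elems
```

Transformed code:
def apply(elems, b, factor):
    factor = factor * elems
    b = 28 // 14
    b = b * (b - elems)
    factor = factor + 29
    factor = factor % 2
    factor = elems % 2
    return elems

b = b * (b - elems)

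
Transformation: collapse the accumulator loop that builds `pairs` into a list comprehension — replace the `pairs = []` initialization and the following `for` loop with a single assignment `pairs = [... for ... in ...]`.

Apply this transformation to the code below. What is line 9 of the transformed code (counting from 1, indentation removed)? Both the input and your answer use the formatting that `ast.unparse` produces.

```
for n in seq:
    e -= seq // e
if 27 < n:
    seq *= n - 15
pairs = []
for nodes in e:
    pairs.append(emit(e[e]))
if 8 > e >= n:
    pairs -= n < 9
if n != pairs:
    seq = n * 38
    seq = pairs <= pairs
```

seq = n * 38

Transformed code:
for n in seq:
    e -= seq // e
if 27 < n:
    seq *= n - 15
pairs = [emit(e[e]) for nodes in e]
if 8 > e >= n:
    pairs -= n < 9
if n != pairs:
    seq = n * 38
    seq = pairs <= pairs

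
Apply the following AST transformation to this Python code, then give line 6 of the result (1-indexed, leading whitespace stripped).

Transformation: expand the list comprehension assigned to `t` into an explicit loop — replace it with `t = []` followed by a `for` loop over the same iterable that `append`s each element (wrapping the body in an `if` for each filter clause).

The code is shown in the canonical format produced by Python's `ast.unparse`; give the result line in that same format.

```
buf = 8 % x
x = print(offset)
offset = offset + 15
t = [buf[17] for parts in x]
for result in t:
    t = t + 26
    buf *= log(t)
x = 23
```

Transformed code:
buf = 8 % x
x = print(offset)
offset = offset + 15
t = []
for parts in x:
    t.append(buf[17])
for result in t:
    t = t + 26
    buf *= log(t)
x = 23

t.append(buf[17])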